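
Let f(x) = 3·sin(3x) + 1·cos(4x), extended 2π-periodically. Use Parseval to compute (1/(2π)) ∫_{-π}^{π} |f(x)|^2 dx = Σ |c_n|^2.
Σ |c_n|^2 = 5

Expand |f|^2 and use orthogonality of {sin(nx), cos(mx)} on [-π, π]:
  ∫_{-π}^{π} sin(nx)^2 dx = π, ∫ cos(mx)^2 dx = π, and cross terms integrate to 0.
So ∫_{-π}^{π} f(x)^2 dx = 3^2 · π + 1^2 · π = (9 + 1)π.
Divide by 2π: (9 + 1)/2 = 5.
By Parseval, this equals Σ |c_n|^2.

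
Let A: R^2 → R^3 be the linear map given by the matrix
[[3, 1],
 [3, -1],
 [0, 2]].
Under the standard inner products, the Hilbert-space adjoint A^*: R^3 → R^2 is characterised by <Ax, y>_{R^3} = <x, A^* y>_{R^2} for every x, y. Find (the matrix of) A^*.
A^* = A^T =
[[3, 3, 0],
 [1, -1, 2]]

For real matrices with standard dot products, the defining identity <Ax, y> = <x, A^* y> gives (Ax)^T y = x^T (A^*) y, i.e. x^T A^T y = x^T (A^*) y. Since this holds for all x, y, we must have A^* = A^T. Therefore
A^* =
[[3, 3, 0],
 [1, -1, 2]].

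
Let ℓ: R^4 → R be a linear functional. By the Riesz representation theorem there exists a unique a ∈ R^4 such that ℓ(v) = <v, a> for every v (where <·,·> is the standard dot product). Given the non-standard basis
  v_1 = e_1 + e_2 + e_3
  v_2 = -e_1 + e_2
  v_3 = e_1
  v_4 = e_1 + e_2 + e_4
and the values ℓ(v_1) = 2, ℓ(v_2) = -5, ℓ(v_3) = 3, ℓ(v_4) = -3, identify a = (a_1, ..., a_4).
a = (3, -2, 1, -4)

Write a = (a_1, ..., a_4) in the standard basis. For each basis vector v_i, ℓ(v_i) = <v_i, a> is a linear equation in the a_j's. Collect the n equations into a matrix system V a = ℓ, where row i of V is v_i (expressed in the standard basis). Since V is invertible (lower-triangular with 1s on the diagonal, up to permutation), solve by back-substitution:
  V =
[[1, 1, 1, 0],
 [-1, 1, 0, 0],
 [1, 0, 0, 0],
 [1, 1, 0, 1]]
  V a = (2, -5, 3, -3)
Solving gives a = (3, -2, 1, -4).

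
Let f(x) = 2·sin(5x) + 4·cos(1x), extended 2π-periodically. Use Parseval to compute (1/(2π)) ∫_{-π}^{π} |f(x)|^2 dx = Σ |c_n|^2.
Σ |c_n|^2 = 10

Expand |f|^2 and use orthogonality of {sin(nx), cos(mx)} on [-π, π]:
  ∫_{-π}^{π} sin(nx)^2 dx = π, ∫ cos(mx)^2 dx = π, and cross terms integrate to 0.
So ∫_{-π}^{π} f(x)^2 dx = 2^2 · π + 4^2 · π = (4 + 16)π.
Divide by 2π: (4 + 16)/2 = 10.
By Parseval, this equals Σ |c_n|^2.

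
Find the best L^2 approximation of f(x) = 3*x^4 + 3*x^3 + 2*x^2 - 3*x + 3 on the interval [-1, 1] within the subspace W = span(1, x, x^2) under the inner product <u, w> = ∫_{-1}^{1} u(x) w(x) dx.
g(x) = 32*x^2/7 - 6*x/5 + 96/35

The best approximation g ∈ W is the orthogonal projection of f onto W. Writing g = a_0 + a_1 x + a_2 x^2, the coefficients solve the normal equations G · a = b where
  G_{ij} = <φ_i, φ_j> and b_i = <f, φ_i>, with φ_0 = 1, φ_1 = x, φ_2 = x^2.
G =
  [2, 0, 2/3]
  [0, 2/3, 0]
  [2/3, 0, 2/5],
b = (128/15, -4/5, 128/35).
Solving gives a_0 = 96/35, a_1 = -6/5, a_2 = 32/7, so
  g(x) = 32*x^2/7 - 6*x/5 + 96/35.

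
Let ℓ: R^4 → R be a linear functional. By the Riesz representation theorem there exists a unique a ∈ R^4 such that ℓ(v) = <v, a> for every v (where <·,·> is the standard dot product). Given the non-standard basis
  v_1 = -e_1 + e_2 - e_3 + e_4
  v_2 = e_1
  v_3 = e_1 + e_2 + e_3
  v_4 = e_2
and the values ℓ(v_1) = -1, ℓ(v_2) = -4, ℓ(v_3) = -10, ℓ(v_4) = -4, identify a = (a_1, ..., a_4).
a = (-4, -4, -2, -3)

Write a = (a_1, ..., a_4) in the standard basis. For each basis vector v_i, ℓ(v_i) = <v_i, a> is a linear equation in the a_j's. Collect the n equations into a matrix system V a = ℓ, where row i of V is v_i (expressed in the standard basis). Since V is invertible (lower-triangular with 1s on the diagonal, up to permutation), solve by back-substitution:
  V =
[[-1, 1, -1, 1],
 [1, 0, 0, 0],
 [1, 1, 1, 0],
 [0, 1, 0, 0]]
  V a = (-1, -4, -10, -4)
Solving gives a = (-4, -4, -2, -3).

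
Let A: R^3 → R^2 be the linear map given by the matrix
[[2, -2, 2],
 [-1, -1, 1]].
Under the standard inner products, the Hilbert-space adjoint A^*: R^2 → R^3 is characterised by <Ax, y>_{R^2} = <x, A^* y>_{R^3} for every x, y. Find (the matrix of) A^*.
A^* = A^T =
[[2, -1],
 [-2, -1],
 [2, 1]]

For real matrices with standard dot products, the defining identity <Ax, y> = <x, A^* y> gives (Ax)^T y = x^T (A^*) y, i.e. x^T A^T y = x^T (A^*) y. Since this holds for all x, y, we must have A^* = A^T. Therefore
A^* =
[[2, -1],
 [-2, -1],
 [2, 1]].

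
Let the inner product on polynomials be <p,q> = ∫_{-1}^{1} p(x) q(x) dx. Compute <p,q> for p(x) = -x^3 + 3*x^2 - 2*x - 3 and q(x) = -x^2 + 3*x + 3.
<p,q> = -82/5

Expand the product: p(x)·q(x) = x^5 - 6*x^4 + 8*x^3 + 6*x^2 - 15*x - 9.
∫_{-1}^{1} of each monomial x^k gives [2/(k+1) if k even, 0 if k odd]. Integrating term-by-term (or equivalently evaluating the antiderivative F(x) = x^6/6 - 6*x^5/5 + 2*x^4 + 2*x^3 - 15*x^2/2 - 9*x at the endpoints):
  F(1) − F(−1) = -203/15 − (43/15) = -82/5.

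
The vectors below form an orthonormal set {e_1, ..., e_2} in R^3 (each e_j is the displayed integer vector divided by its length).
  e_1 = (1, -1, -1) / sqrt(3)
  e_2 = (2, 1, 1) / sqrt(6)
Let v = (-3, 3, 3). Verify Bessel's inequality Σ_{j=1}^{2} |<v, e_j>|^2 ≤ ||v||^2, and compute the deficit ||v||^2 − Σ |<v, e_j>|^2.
Σ |<v, e_j>|^2 = 27; ||v||^2 = 27; deficit = 0

Write each e_j = u_j / sqrt(<u_j, u_j>) where u_j is the displayed integer vector. Then <v, e_j> = <v, u_j> / sqrt(<u_j, u_j>), so |<v, e_j>|^2 = <v, u_j>^2 / <u_j, u_j>.
Coefficients: <v, e_1> = -9/sqrt(3), <v, e_2> = 0/sqrt(6).
Square and sum: Σ |<v, e_j>|^2 = 27.
Compute ||v||^2 = v·v = 27.
Deficit = 27 − 27 = 0 ≥ 0, confirming Bessel's inequality. (The deficit equals ||v − Σ <v,e_j> e_j||^2, the squared distance from v to span{e_j}.)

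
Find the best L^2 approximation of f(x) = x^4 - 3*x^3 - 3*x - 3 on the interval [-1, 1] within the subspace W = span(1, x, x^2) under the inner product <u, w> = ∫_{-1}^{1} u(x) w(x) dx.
g(x) = 6*x^2/7 - 24*x/5 - 108/35

The best approximation g ∈ W is the orthogonal projection of f onto W. Writing g = a_0 + a_1 x + a_2 x^2, the coefficients solve the normal equations G · a = b where
  G_{ij} = <φ_i, φ_j> and b_i = <f, φ_i>, with φ_0 = 1, φ_1 = x, φ_2 = x^2.
G =
  [2, 0, 2/3]
  [0, 2/3, 0]
  [2/3, 0, 2/5],
b = (-28/5, -16/5, -12/7).
Solving gives a_0 = -108/35, a_1 = -24/5, a_2 = 6/7, so
  g(x) = 6*x^2/7 - 24*x/5 - 108/35.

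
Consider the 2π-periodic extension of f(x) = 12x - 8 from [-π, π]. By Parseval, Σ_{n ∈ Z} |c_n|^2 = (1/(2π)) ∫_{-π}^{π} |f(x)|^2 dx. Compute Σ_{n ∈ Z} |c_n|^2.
Σ |c_n|^2 = 48π^2 + 64

Expand and integrate term by term over [-π, π]:
  ∫ (12x)^2 dx = 144·(2π^3/3); ∫ 2·12·(-8)·x dx = 0 (odd integrand); ∫ (-8)^2 dx = 64·2π.
So (1/(2π)) ∫_{-π}^{π} (12x - 8)^2 dx = 144π^2/3 + 64 = 48π^2 + 64.
Parseval ⇒ Σ |c_n|^2 = 48π^2 + 64.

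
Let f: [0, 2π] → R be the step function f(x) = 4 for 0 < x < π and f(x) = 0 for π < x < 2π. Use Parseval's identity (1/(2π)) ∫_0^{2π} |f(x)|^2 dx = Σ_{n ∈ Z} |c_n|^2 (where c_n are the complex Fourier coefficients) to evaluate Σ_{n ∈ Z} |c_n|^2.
Σ |c_n|^2 = 8

Parseval equates the L^2 energy of f (normalised by 1/(2π)) with the ℓ^2 sum of its Fourier coefficients: (1/(2π)) ∫_0^{2π} |f|^2 = Σ |c_n|^2.
Compute the left side: (1/(2π)) [∫_0^π 4^2 dx + ∫_π^{2π} 0^2 dx] = (1/(2π)) · (16π + 0π) = (16 + 0)/2 = 8.
So Σ_{n ∈ Z} |c_n|^2 = 8.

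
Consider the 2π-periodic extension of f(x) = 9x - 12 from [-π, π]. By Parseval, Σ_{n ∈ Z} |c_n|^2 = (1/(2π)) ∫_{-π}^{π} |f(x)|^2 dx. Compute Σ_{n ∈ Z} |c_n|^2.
Σ |c_n|^2 = 27π^2 + 144

Expand and integrate term by term over [-π, π]:
  ∫ (9x)^2 dx = 81·(2π^3/3); ∫ 2·9·(-12)·x dx = 0 (odd integrand); ∫ (-12)^2 dx = 144·2π.
So (1/(2π)) ∫_{-π}^{π} (9x - 12)^2 dx = 81π^2/3 + 144 = 27π^2 + 144.
Parseval ⇒ Σ |c_n|^2 = 27π^2 + 144.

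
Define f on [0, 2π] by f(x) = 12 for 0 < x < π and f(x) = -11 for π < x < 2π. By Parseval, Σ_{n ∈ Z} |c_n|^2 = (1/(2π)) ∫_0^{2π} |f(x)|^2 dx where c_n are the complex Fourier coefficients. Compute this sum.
Σ |c_n|^2 = 265/2

Parseval equates the L^2 energy of f (normalised by 1/(2π)) with the ℓ^2 sum of its Fourier coefficients: (1/(2π)) ∫_0^{2π} |f|^2 = Σ |c_n|^2.
Compute the left side: (1/(2π)) [∫_0^π 12^2 dx + ∫_π^{2π} (-11)^2 dx] = (1/(2π)) · (144π + 121π) = (144 + 121)/2 = 265/2.
So Σ_{n ∈ Z} |c_n|^2 = 265/2.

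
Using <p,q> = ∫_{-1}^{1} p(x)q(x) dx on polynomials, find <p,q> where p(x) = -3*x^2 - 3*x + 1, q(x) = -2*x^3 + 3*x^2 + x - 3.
<p,q> = -6/5

Expand the product: p(x)·q(x) = 6*x^5 - 3*x^4 - 14*x^3 + 9*x^2 + 10*x - 3.
∫_{-1}^{1} of each monomial x^k gives [2/(k+1) if k even, 0 if k odd]. Integrating term-by-term (or equivalently evaluating the antiderivative F(x) = x^6 - 3*x^5/5 - 7*x^4/2 + 3*x^3 + 5*x^2 - 3*x at the endpoints):
  F(1) − F(−1) = 19/10 − (31/10) = -6/5.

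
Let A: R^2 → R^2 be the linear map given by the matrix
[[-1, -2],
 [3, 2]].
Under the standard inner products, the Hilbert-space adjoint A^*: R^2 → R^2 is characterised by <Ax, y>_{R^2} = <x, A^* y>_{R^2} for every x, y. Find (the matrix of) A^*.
A^* = A^T =
[[-1, 3],
 [-2, 2]]

For real matrices with standard dot products, the defining identity <Ax, y> = <x, A^* y> gives (Ax)^T y = x^T (A^*) y, i.e. x^T A^T y = x^T (A^*) y. Since this holds for all x, y, we must have A^* = A^T. Therefore
A^* =
[[-1, 3],
 [-2, 2]].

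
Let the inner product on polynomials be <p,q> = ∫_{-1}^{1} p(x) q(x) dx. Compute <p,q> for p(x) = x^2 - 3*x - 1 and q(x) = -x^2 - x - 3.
<p,q> = 94/15

Expand the product: p(x)·q(x) = -x^4 + 2*x^3 + x^2 + 10*x + 3.
∫_{-1}^{1} of each monomial x^k gives [2/(k+1) if k even, 0 if k odd]. Integrating term-by-term (or equivalently evaluating the antiderivative F(x) = -x^5/5 + x^4/2 + x^3/3 + 5*x^2 + 3*x at the endpoints):
  F(1) − F(−1) = 259/30 − (71/30) = 94/15.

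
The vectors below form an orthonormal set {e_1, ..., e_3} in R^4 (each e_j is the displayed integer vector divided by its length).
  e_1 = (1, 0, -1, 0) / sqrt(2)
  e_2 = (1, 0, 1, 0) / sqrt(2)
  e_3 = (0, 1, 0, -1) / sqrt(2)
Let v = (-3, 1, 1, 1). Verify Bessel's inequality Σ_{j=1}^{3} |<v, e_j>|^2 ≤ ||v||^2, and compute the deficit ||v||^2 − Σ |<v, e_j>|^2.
Σ |<v, e_j>|^2 = 10; ||v||^2 = 12; deficit = 2

Write each e_j = u_j / sqrt(<u_j, u_j>) where u_j is the displayed integer vector. Then <v, e_j> = <v, u_j> / sqrt(<u_j, u_j>), so |<v, e_j>|^2 = <v, u_j>^2 / <u_j, u_j>.
Coefficients: <v, e_1> = -4/sqrt(2), <v, e_2> = -2/sqrt(2), <v, e_3> = 0/sqrt(2).
Square and sum: Σ |<v, e_j>|^2 = 10.
Compute ||v||^2 = v·v = 12.
Deficit = 12 − 10 = 2 ≥ 0, confirming Bessel's inequality. (The deficit equals ||v − Σ <v,e_j> e_j||^2, the squared distance from v to span{e_j}.)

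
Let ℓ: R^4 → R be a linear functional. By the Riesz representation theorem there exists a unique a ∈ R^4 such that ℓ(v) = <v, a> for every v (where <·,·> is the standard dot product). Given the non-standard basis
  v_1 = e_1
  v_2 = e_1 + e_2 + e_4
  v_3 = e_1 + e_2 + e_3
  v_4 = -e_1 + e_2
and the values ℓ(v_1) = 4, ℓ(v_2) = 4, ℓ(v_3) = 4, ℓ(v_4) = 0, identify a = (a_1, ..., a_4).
a = (4, 4, -4, -4)

Write a = (a_1, ..., a_4) in the standard basis. For each basis vector v_i, ℓ(v_i) = <v_i, a> is a linear equation in the a_j's. Collect the n equations into a matrix system V a = ℓ, where row i of V is v_i (expressed in the standard basis). Since V is invertible (lower-triangular with 1s on the diagonal, up to permutation), solve by back-substitution:
  V =
[[1, 0, 0, 0],
 [1, 1, 0, 1],
 [1, 1, 1, 0],
 [-1, 1, 0, 0]]
  V a = (4, 4, 4, 0)
Solving gives a = (4, 4, -4, -4).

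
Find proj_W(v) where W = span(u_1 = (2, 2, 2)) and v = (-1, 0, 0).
proj_W(v) = (-1/3, -1/3, -1/3)

Set up U = [u_1 | ... | u_1] ∈ R^(3×1). The projector onto W = col(U) is P = U (U^T U)^(-1) U^T.
Compute U^T U =
  [12],
and U^T v = (-2).
Solve U^T U · c = U^T v for the coefficients: c = (-1/6). The projection is proj_W(v) = U c.
Check: (v - proj_W(v)) · u_1 = 0  (should be 0).
Result: proj_W(v) = (-1/3, -1/3, -1/3).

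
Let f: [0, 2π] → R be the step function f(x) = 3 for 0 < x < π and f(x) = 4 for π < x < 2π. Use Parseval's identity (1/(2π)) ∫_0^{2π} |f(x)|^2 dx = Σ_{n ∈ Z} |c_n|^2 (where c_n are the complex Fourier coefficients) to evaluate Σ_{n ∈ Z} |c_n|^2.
Σ |c_n|^2 = 25/2

Parseval equates the L^2 energy of f (normalised by 1/(2π)) with the ℓ^2 sum of its Fourier coefficients: (1/(2π)) ∫_0^{2π} |f|^2 = Σ |c_n|^2.
Compute the left side: (1/(2π)) [∫_0^π 3^2 dx + ∫_π^{2π} 4^2 dx] = (1/(2π)) · (9π + 16π) = (9 + 16)/2 = 25/2.
So Σ_{n ∈ Z} |c_n|^2 = 25/2.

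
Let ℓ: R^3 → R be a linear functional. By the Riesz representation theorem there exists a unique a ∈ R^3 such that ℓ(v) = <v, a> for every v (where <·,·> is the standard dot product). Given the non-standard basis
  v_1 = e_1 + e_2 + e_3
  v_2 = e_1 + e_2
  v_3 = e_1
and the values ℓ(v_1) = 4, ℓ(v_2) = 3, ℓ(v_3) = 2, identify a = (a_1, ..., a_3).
a = (2, 1, 1)

Write a = (a_1, ..., a_3) in the standard basis. For each basis vector v_i, ℓ(v_i) = <v_i, a> is a linear equation in the a_j's. Collect the n equations into a matrix system V a = ℓ, where row i of V is v_i (expressed in the standard basis). Since V is invertible (lower-triangular with 1s on the diagonal, up to permutation), solve by back-substitution:
  V =
[[1, 1, 1],
 [1, 1, 0],
 [1, 0, 0]]
  V a = (4, 3, 2)
Solving gives a = (2, 1, 1).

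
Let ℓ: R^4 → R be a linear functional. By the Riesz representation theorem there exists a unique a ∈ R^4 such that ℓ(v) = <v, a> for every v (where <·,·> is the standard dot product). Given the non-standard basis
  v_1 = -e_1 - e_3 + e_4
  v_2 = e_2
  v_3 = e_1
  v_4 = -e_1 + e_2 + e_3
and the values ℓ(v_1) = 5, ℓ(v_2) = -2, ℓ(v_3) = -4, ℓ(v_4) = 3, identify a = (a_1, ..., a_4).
a = (-4, -2, 1, 2)

Write a = (a_1, ..., a_4) in the standard basis. For each basis vector v_i, ℓ(v_i) = <v_i, a> is a linear equation in the a_j's. Collect the n equations into a matrix system V a = ℓ, where row i of V is v_i (expressed in the standard basis). Since V is invertible (lower-triangular with 1s on the diagonal, up to permutation), solve by back-substitution:
  V =
[[-1, 0, -1, 1],
 [0, 1, 0, 0],
 [1, 0, 0, 0],
 [-1, 1, 1, 0]]
  V a = (5, -2, -4, 3)
Solving gives a = (-4, -2, 1, 2).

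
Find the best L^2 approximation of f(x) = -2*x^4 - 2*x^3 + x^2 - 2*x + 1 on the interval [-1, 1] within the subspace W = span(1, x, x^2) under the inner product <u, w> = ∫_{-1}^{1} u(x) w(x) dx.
g(x) = -5*x^2/7 - 16*x/5 + 41/35

The best approximation g ∈ W is the orthogonal projection of f onto W. Writing g = a_0 + a_1 x + a_2 x^2, the coefficients solve the normal equations G · a = b where
  G_{ij} = <φ_i, φ_j> and b_i = <f, φ_i>, with φ_0 = 1, φ_1 = x, φ_2 = x^2.
G =
  [2, 0, 2/3]
  [0, 2/3, 0]
  [2/3, 0, 2/5],
b = (28/15, -32/15, 52/105).
Solving gives a_0 = 41/35, a_1 = -16/5, a_2 = -5/7, so
  g(x) = -5*x^2/7 - 16*x/5 + 41/35.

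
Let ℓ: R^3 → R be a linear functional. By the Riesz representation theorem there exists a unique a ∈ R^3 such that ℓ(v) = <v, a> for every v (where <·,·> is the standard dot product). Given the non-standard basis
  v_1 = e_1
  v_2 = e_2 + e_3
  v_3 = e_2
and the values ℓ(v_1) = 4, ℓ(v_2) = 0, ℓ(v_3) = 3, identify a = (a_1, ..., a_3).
a = (4, 3, -3)

Write a = (a_1, ..., a_3) in the standard basis. For each basis vector v_i, ℓ(v_i) = <v_i, a> is a linear equation in the a_j's. Collect the n equations into a matrix system V a = ℓ, where row i of V is v_i (expressed in the standard basis). Since V is invertible (lower-triangular with 1s on the diagonal, up to permutation), solve by back-substitution:
  V =
[[1, 0, 0],
 [0, 1, 1],
 [0, 1, 0]]
  V a = (4, 0, 3)
Solving gives a = (4, 3, -3).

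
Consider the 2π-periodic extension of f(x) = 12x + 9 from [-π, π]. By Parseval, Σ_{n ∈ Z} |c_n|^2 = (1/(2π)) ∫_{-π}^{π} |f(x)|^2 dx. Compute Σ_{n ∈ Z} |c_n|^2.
Σ |c_n|^2 = 48π^2 + 81

Expand and integrate term by term over [-π, π]:
  ∫ (12x)^2 dx = 144·(2π^3/3); ∫ 2·12·(9)·x dx = 0 (odd integrand); ∫ 9^2 dx = 81·2π.
So (1/(2π)) ∫_{-π}^{π} (12x + 9)^2 dx = 144π^2/3 + 81 = 48π^2 + 81.
Parseval ⇒ Σ |c_n|^2 = 48π^2 + 81.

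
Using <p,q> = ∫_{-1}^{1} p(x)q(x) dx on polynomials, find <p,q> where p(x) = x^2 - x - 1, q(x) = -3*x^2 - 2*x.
<p,q> = 32/15

Expand the product: p(x)·q(x) = -3*x^4 + x^3 + 5*x^2 + 2*x.
∫_{-1}^{1} of each monomial x^k gives [2/(k+1) if k even, 0 if k odd]. Integrating term-by-term (or equivalently evaluating the antiderivative F(x) = -3*x^5/5 + x^4/4 + 5*x^3/3 + x^2 at the endpoints):
  F(1) − F(−1) = 139/60 − (11/60) = 32/15.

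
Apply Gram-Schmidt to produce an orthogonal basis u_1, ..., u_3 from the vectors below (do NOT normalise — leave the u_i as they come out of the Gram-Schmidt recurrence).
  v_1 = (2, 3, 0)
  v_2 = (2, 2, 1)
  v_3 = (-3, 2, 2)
Orthogonal basis:
  u_1 = (2, 3, 0)
  u_2 = (6/13, -4/13, 1)
  u_3 = (-3, 2, 2)

Apply the Gram-Schmidt recurrence
  u_1 = v_1
  u_i = v_i − Σ_{j<i} ((v_i · u_j) / (u_j · u_j)) · u_j.

Step by step this gives:
  u_1 = (2, 3, 0)
  u_2 = (6/13, -4/13, 1)
  u_3 = (-3, 2, 2)

Orthogonality check:
  u_2 · u_1 = 0 (should be 0)
  u_3 · u_1 = 0 (should be 0)
  u_3 · u_2 = 0 (should be 0)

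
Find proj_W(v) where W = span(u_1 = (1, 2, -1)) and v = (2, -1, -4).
proj_W(v) = (2/3, 4/3, -2/3)

Set up U = [u_1 | ... | u_1] ∈ R^(3×1). The projector onto W = col(U) is P = U (U^T U)^(-1) U^T.
Compute U^T U =
  [6],
and U^T v = (4).
Solve U^T U · c = U^T v for the coefficients: c = (2/3). The projection is proj_W(v) = U c.
Check: (v - proj_W(v)) · u_1 = 0  (should be 0).
Result: proj_W(v) = (2/3, 4/3, -2/3).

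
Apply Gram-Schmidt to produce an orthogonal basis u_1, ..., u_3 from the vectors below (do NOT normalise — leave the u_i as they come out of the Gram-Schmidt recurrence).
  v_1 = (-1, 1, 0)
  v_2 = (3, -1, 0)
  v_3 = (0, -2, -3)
Orthogonal basis:
  u_1 = (-1, 1, 0)
  u_2 = (1, 1, 0)
  u_3 = (0, 0, -3)

Apply the Gram-Schmidt recurrence
  u_1 = v_1
  u_i = v_i − Σ_{j<i} ((v_i · u_j) / (u_j · u_j)) · u_j.

Step by step this gives:
  u_1 = (-1, 1, 0)
  u_2 = (1, 1, 0)
  u_3 = (0, 0, -3)

Orthogonality check:
  u_2 · u_1 = 0 (should be 0)
  u_3 · u_1 = 0 (should be 0)
  u_3 · u_2 = 0 (should be 0)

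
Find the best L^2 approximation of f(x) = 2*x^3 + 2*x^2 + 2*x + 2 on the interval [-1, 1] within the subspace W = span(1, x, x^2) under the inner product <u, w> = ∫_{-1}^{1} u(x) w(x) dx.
g(x) = 2*x^2 + 16*x/5 + 2

The best approximation g ∈ W is the orthogonal projection of f onto W. Writing g = a_0 + a_1 x + a_2 x^2, the coefficients solve the normal equations G · a = b where
  G_{ij} = <φ_i, φ_j> and b_i = <f, φ_i>, with φ_0 = 1, φ_1 = x, φ_2 = x^2.
G =
  [2, 0, 2/3]
  [0, 2/3, 0]
  [2/3, 0, 2/5],
b = (16/3, 32/15, 32/15).
Solving gives a_0 = 2, a_1 = 16/5, a_2 = 2, so
  g(x) = 2*x^2 + 16*x/5 + 2.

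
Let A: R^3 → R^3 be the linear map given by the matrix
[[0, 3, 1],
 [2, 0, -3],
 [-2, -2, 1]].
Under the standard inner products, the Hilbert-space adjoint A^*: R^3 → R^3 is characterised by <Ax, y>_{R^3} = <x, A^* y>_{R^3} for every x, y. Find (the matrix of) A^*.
A^* = A^T =
[[0, 2, -2],
 [3, 0, -2],
 [1, -3, 1]]

For real matrices with standard dot products, the defining identity <Ax, y> = <x, A^* y> gives (Ax)^T y = x^T (A^*) y, i.e. x^T A^T y = x^T (A^*) y. Since this holds for all x, y, we must have A^* = A^T. Therefore
A^* =
[[0, 2, -2],
 [3, 0, -2],
 [1, -3, 1]].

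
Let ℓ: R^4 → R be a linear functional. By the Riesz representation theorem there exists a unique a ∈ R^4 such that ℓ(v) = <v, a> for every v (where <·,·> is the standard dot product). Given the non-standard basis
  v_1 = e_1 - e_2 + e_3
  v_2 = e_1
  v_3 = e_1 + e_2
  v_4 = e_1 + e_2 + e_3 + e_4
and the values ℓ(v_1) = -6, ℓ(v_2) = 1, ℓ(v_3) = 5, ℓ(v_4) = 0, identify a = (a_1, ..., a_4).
a = (1, 4, -3, -2)

Write a = (a_1, ..., a_4) in the standard basis. For each basis vector v_i, ℓ(v_i) = <v_i, a> is a linear equation in the a_j's. Collect the n equations into a matrix system V a = ℓ, where row i of V is v_i (expressed in the standard basis). Since V is invertible (lower-triangular with 1s on the diagonal, up to permutation), solve by back-substitution:
  V =
[[1, -1, 1, 0],
 [1, 0, 0, 0],
 [1, 1, 0, 0],
 [1, 1, 1, 1]]
  V a = (-6, 1, 5, 0)
Solving gives a = (1, 4, -3, -2).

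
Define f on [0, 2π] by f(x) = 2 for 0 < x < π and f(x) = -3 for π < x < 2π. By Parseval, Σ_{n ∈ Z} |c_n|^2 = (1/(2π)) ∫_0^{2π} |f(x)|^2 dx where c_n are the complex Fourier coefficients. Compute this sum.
Σ |c_n|^2 = 13/2

Parseval equates the L^2 energy of f (normalised by 1/(2π)) with the ℓ^2 sum of its Fourier coefficients: (1/(2π)) ∫_0^{2π} |f|^2 = Σ |c_n|^2.
Compute the left side: (1/(2π)) [∫_0^π 2^2 dx + ∫_π^{2π} (-3)^2 dx] = (1/(2π)) · (4π + 9π) = (4 + 9)/2 = 13/2.
So Σ_{n ∈ Z} |c_n|^2 = 13/2.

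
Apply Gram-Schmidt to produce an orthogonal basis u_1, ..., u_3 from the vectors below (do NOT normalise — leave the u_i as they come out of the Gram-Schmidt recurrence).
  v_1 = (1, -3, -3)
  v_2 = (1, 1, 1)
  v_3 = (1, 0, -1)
Orthogonal basis:
  u_1 = (1, -3, -3)
  u_2 = (24/19, 4/19, 4/19)
  u_3 = (0, 1/2, -1/2)

Apply the Gram-Schmidt recurrence
  u_1 = v_1
  u_i = v_i − Σ_{j<i} ((v_i · u_j) / (u_j · u_j)) · u_j.

Step by step this gives:
  u_1 = (1, -3, -3)
  u_2 = (24/19, 4/19, 4/19)
  u_3 = (0, 1/2, -1/2)

Orthogonality check:
  u_2 · u_1 = 0 (should be 0)
  u_3 · u_1 = 0 (should be 0)
  u_3 · u_2 = 0 (should be 0)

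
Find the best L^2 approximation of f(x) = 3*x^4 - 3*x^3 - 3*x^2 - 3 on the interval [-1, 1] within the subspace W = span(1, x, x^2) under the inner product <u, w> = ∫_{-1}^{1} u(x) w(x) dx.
g(x) = -3*x^2/7 - 9*x/5 - 114/35

The best approximation g ∈ W is the orthogonal projection of f onto W. Writing g = a_0 + a_1 x + a_2 x^2, the coefficients solve the normal equations G · a = b where
  G_{ij} = <φ_i, φ_j> and b_i = <f, φ_i>, with φ_0 = 1, φ_1 = x, φ_2 = x^2.
G =
  [2, 0, 2/3]
  [0, 2/3, 0]
  [2/3, 0, 2/5],
b = (-34/5, -6/5, -82/35).
Solving gives a_0 = -114/35, a_1 = -9/5, a_2 = -3/7, so
  g(x) = -3*x^2/7 - 9*x/5 - 114/35.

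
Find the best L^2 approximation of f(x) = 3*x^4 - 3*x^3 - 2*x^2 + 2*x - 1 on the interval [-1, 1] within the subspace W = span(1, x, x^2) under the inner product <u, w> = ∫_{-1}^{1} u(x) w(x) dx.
g(x) = 4*x^2/7 + x/5 - 44/35

The best approximation g ∈ W is the orthogonal projection of f onto W. Writing g = a_0 + a_1 x + a_2 x^2, the coefficients solve the normal equations G · a = b where
  G_{ij} = <φ_i, φ_j> and b_i = <f, φ_i>, with φ_0 = 1, φ_1 = x, φ_2 = x^2.
G =
  [2, 0, 2/3]
  [0, 2/3, 0]
  [2/3, 0, 2/5],
b = (-32/15, 2/15, -64/105).
Solving gives a_0 = -44/35, a_1 = 1/5, a_2 = 4/7, so
  g(x) = 4*x^2/7 + x/5 - 44/35.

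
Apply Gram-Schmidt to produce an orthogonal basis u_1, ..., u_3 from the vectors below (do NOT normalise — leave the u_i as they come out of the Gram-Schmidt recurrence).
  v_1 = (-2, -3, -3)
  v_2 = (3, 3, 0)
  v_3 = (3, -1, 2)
Orthogonal basis:
  u_1 = (-2, -3, -3)
  u_2 = (18/11, 21/22, -45/22)
  u_3 = (42/19, -42/19, 14/19)

Apply the Gram-Schmidt recurrence
  u_1 = v_1
  u_i = v_i − Σ_{j<i} ((v_i · u_j) / (u_j · u_j)) · u_j.

Step by step this gives:
  u_1 = (-2, -3, -3)
  u_2 = (18/11, 21/22, -45/22)
  u_3 = (42/19, -42/19, 14/19)

Orthogonality check:
  u_2 · u_1 = 0 (should be 0)
  u_3 · u_1 = 0 (should be 0)
  u_3 · u_2 = 0 (should be 0)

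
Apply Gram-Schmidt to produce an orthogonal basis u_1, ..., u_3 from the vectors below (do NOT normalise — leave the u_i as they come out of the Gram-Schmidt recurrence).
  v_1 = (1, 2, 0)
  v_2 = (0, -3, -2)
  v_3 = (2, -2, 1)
Orthogonal basis:
  u_1 = (1, 2, 0)
  u_2 = (6/5, -3/5, -2)
  u_3 = (60/29, -30/29, 45/29)

Apply the Gram-Schmidt recurrence
  u_1 = v_1
  u_i = v_i − Σ_{j<i} ((v_i · u_j) / (u_j · u_j)) · u_j.

Step by step this gives:
  u_1 = (1, 2, 0)
  u_2 = (6/5, -3/5, -2)
  u_3 = (60/29, -30/29, 45/29)

Orthogonality check:
  u_2 · u_1 = 0 (should be 0)
  u_3 · u_1 = 0 (should be 0)
  u_3 · u_2 = 0 (should be 0)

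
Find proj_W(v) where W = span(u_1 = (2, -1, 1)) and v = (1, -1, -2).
proj_W(v) = (1/3, -1/6, 1/6)

Set up U = [u_1 | ... | u_1] ∈ R^(3×1). The projector onto W = col(U) is P = U (U^T U)^(-1) U^T.
Compute U^T U =
  [6],
and U^T v = (1).
Solve U^T U · c = U^T v for the coefficients: c = (1/6). The projection is proj_W(v) = U c.
Check: (v - proj_W(v)) · u_1 = 0  (should be 0).
Result: proj_W(v) = (1/3, -1/6, 1/6).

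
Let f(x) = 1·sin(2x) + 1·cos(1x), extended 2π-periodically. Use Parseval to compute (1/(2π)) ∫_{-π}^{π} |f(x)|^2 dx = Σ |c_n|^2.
Σ |c_n|^2 = 1

Expand |f|^2 and use orthogonality of {sin(nx), cos(mx)} on [-π, π]:
  ∫_{-π}^{π} sin(nx)^2 dx = π, ∫ cos(mx)^2 dx = π, and cross terms integrate to 0.
So ∫_{-π}^{π} f(x)^2 dx = 1^2 · π + 1^2 · π = (1 + 1)π.
Divide by 2π: (1 + 1)/2 = 1.
By Parseval, this equals Σ |c_n|^2.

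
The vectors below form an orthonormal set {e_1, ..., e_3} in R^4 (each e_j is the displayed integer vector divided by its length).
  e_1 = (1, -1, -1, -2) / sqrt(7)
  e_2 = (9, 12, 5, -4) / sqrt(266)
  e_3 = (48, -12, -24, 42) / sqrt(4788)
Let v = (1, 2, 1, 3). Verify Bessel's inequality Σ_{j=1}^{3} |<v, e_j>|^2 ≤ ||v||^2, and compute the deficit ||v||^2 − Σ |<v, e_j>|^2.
Σ |<v, e_j>|^2 = 15; ||v||^2 = 15; deficit = 0

Write each e_j = u_j / sqrt(<u_j, u_j>) where u_j is the displayed integer vector. Then <v, e_j> = <v, u_j> / sqrt(<u_j, u_j>), so |<v, e_j>|^2 = <v, u_j>^2 / <u_j, u_j>.
Coefficients: <v, e_1> = -8/sqrt(7), <v, e_2> = 26/sqrt(266), <v, e_3> = 126/sqrt(4788).
Square and sum: Σ |<v, e_j>|^2 = 15.
Compute ||v||^2 = v·v = 15.
Deficit = 15 − 15 = 0 ≥ 0, confirming Bessel's inequality. (The deficit equals ||v − Σ <v,e_j> e_j||^2, the squared distance from v to span{e_j}.)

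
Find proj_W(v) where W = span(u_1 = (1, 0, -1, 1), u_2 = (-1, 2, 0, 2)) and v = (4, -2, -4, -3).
proj_W(v) = (53/13, -47/13, -59/26, -35/26)

Set up U = [u_1 | ... | u_2] ∈ R^(4×2). The projector onto W = col(U) is P = U (U^T U)^(-1) U^T.
Compute U^T U =
  [3, 1]
  [1, 9],
and U^T v = (5, -14).
Solve U^T U · c = U^T v for the coefficients: c = (59/26, -47/26). The projection is proj_W(v) = U c.
Check: (v - proj_W(v)) · u_1 = 0  (should be 0).
Check: (v - proj_W(v)) · u_2 = 0  (should be 0).
Result: proj_W(v) = (53/13, -47/13, -59/26, -35/26).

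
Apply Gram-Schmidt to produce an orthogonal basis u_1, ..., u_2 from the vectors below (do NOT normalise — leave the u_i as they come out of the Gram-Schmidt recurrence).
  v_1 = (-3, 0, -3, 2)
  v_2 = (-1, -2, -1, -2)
Orthogonal basis:
  u_1 = (-3, 0, -3, 2)
  u_2 = (-8/11, -2, -8/11, -24/11)

Apply the Gram-Schmidt recurrence
  u_1 = v_1
  u_i = v_i − Σ_{j<i} ((v_i · u_j) / (u_j · u_j)) · u_j.

Step by step this gives:
  u_1 = (-3, 0, -3, 2)
  u_2 = (-8/11, -2, -8/11, -24/11)

Orthogonality check:
  u_2 · u_1 = 0 (should be 0)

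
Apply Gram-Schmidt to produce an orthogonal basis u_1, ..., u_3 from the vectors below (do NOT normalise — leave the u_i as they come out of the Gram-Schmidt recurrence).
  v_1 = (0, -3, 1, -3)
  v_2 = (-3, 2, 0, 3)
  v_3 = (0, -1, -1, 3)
Orthogonal basis:
  u_1 = (0, -3, 1, -3)
  u_2 = (-3, -7/19, 15/19, 12/19)
  u_3 = (84/193, -396/193, -144/193, 348/193)

Apply the Gram-Schmidt recurrence
  u_1 = v_1
  u_i = v_i − Σ_{j<i} ((v_i · u_j) / (u_j · u_j)) · u_j.

Step by step this gives:
  u_1 = (0, -3, 1, -3)
  u_2 = (-3, -7/19, 15/19, 12/19)
  u_3 = (84/193, -396/193, -144/193, 348/193)

Orthogonality check:
  u_2 · u_1 = 0 (should be 0)
  u_3 · u_1 = 0 (should be 0)
  u_3 · u_2 = 0 (should be 0)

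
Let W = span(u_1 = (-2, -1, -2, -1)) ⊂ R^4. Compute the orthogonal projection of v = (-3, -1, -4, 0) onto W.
proj_W(v) = (-3, -3/2, -3, -3/2)

Set up U = [u_1 | ... | u_1] ∈ R^(4×1). The projector onto W = col(U) is P = U (U^T U)^(-1) U^T.
Compute U^T U =
  [10],
and U^T v = (15).
Solve U^T U · c = U^T v for the coefficients: c = (3/2). The projection is proj_W(v) = U c.
Check: (v - proj_W(v)) · u_1 = 0  (should be 0).
Result: proj_W(v) = (-3, -3/2, -3, -3/2).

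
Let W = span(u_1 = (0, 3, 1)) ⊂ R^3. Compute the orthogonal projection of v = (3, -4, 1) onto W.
proj_W(v) = (0, -33/10, -11/10)

Set up U = [u_1 | ... | u_1] ∈ R^(3×1). The projector onto W = col(U) is P = U (U^T U)^(-1) U^T.
Compute U^T U =
  [10],
and U^T v = (-11).
Solve U^T U · c = U^T v for the coefficients: c = (-11/10). The projection is proj_W(v) = U c.
Check: (v - proj_W(v)) · u_1 = 0  (should be 0).
Result: proj_W(v) = (0, -33/10, -11/10).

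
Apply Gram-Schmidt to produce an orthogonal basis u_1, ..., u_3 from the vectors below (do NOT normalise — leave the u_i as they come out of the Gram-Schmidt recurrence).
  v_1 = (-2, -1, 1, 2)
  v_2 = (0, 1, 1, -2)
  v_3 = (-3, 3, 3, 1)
Orthogonal basis:
  u_1 = (-2, -1, 1, 2)
  u_2 = (-4/5, 3/5, 7/5, -6/5)
  u_3 = (-1/11, 31/11, -1/11, 15/11)

Apply the Gram-Schmidt recurrence
  u_1 = v_1
  u_i = v_i − Σ_{j<i} ((v_i · u_j) / (u_j · u_j)) · u_j.

Step by step this gives:
  u_1 = (-2, -1, 1, 2)
  u_2 = (-4/5, 3/5, 7/5, -6/5)
  u_3 = (-1/11, 31/11, -1/11, 15/11)

Orthogonality check:
  u_2 · u_1 = 0 (should be 0)
  u_3 · u_1 = 0 (should be 0)
  u_3 · u_2 = 0 (should be 0)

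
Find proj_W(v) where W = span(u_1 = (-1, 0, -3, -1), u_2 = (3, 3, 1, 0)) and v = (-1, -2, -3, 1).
proj_W(v) = (-333/173, -234/173, -375/173, -99/173)

Set up U = [u_1 | ... | u_2] ∈ R^(4×2). The projector onto W = col(U) is P = U (U^T U)^(-1) U^T.
Compute U^T U =
  [11, -6]
  [-6, 19],
and U^T v = (9, -12).
Solve U^T U · c = U^T v for the coefficients: c = (99/173, -78/173). The projection is proj_W(v) = U c.
Check: (v - proj_W(v)) · u_1 = 0  (should be 0).
Check: (v - proj_W(v)) · u_2 = 0  (should be 0).
Result: proj_W(v) = (-333/173, -234/173, -375/173, -99/173).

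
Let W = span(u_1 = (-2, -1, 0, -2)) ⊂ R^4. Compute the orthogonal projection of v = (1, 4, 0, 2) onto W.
proj_W(v) = (20/9, 10/9, 0, 20/9)

Set up U = [u_1 | ... | u_1] ∈ R^(4×1). The projector onto W = col(U) is P = U (U^T U)^(-1) U^T.
Compute U^T U =
  [9],
and U^T v = (-10).
Solve U^T U · c = U^T v for the coefficients: c = (-10/9). The projection is proj_W(v) = U c.
Check: (v - proj_W(v)) · u_1 = 0  (should be 0).
Result: proj_W(v) = (20/9, 10/9, 0, 20/9).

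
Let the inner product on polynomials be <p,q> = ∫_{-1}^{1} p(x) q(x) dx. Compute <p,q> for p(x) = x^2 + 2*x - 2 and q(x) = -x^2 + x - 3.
<p,q> = 184/15

Expand the product: p(x)·q(x) = -x^4 - x^3 + x^2 - 8*x + 6.
∫_{-1}^{1} of each monomial x^k gives [2/(k+1) if k even, 0 if k odd]. Integrating term-by-term (or equivalently evaluating the antiderivative F(x) = -x^5/5 - x^4/4 + x^3/3 - 4*x^2 + 6*x at the endpoints):
  F(1) − F(−1) = 113/60 − (-623/60) = 184/15.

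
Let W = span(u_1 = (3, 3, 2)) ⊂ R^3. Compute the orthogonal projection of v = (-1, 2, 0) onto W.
proj_W(v) = (9/22, 9/22, 3/11)

Set up U = [u_1 | ... | u_1] ∈ R^(3×1). The projector onto W = col(U) is P = U (U^T U)^(-1) U^T.
Compute U^T U =
  [22],
and U^T v = (3).
Solve U^T U · c = U^T v for the coefficients: c = (3/22). The projection is proj_W(v) = U c.
Check: (v - proj_W(v)) · u_1 = 0  (should be 0).
Result: proj_W(v) = (9/22, 9/22, 3/11).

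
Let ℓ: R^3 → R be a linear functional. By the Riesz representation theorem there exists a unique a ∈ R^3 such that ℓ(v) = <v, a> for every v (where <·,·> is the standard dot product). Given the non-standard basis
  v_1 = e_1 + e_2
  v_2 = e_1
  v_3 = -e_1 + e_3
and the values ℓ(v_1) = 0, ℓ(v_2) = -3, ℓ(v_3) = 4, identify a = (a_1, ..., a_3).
a = (-3, 3, 1)

Write a = (a_1, ..., a_3) in the standard basis. For each basis vector v_i, ℓ(v_i) = <v_i, a> is a linear equation in the a_j's. Collect the n equations into a matrix system V a = ℓ, where row i of V is v_i (expressed in the standard basis). Since V is invertible (lower-triangular with 1s on the diagonal, up to permutation), solve by back-substitution:
  V =
[[1, 1, 0],
 [1, 0, 0],
 [-1, 0, 1]]
  V a = (0, -3, 4)
Solving gives a = (-3, 3, 1).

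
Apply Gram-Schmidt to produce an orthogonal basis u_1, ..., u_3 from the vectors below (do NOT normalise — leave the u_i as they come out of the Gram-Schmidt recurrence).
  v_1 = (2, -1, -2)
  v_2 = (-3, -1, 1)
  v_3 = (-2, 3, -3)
Orthogonal basis:
  u_1 = (2, -1, -2)
  u_2 = (-13/9, -16/9, -5/9)
  u_3 = (-99/50, 66/25, -33/10)

Apply the Gram-Schmidt recurrence
  u_1 = v_1
  u_i = v_i − Σ_{j<i} ((v_i · u_j) / (u_j · u_j)) · u_j.

Step by step this gives:
  u_1 = (2, -1, -2)
  u_2 = (-13/9, -16/9, -5/9)
  u_3 = (-99/50, 66/25, -33/10)

Orthogonality check:
  u_2 · u_1 = 0 (should be 0)
  u_3 · u_1 = 0 (should be 0)
  u_3 · u_2 = 0 (should be 0)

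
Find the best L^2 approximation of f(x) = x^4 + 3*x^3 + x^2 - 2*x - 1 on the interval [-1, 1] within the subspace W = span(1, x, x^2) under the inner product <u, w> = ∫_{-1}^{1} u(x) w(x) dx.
g(x) = 13*x^2/7 - x/5 - 38/35

The best approximation g ∈ W is the orthogonal projection of f onto W. Writing g = a_0 + a_1 x + a_2 x^2, the coefficients solve the normal equations G · a = b where
  G_{ij} = <φ_i, φ_j> and b_i = <f, φ_i>, with φ_0 = 1, φ_1 = x, φ_2 = x^2.
G =
  [2, 0, 2/3]
  [0, 2/3, 0]
  [2/3, 0, 2/5],
b = (-14/15, -2/15, 2/105).
Solving gives a_0 = -38/35, a_1 = -1/5, a_2 = 13/7, so
  g(x) = 13*x^2/7 - x/5 - 38/35.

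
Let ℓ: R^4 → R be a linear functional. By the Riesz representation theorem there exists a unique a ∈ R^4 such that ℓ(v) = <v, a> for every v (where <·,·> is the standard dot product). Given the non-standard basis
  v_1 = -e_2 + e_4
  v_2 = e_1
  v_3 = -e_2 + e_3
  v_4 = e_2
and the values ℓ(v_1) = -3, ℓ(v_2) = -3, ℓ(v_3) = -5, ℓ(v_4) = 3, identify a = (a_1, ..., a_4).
a = (-3, 3, -2, 0)

Write a = (a_1, ..., a_4) in the standard basis. For each basis vector v_i, ℓ(v_i) = <v_i, a> is a linear equation in the a_j's. Collect the n equations into a matrix system V a = ℓ, where row i of V is v_i (expressed in the standard basis). Since V is invertible (lower-triangular with 1s on the diagonal, up to permutation), solve by back-substitution:
  V =
[[0, -1, 0, 1],
 [1, 0, 0, 0],
 [0, -1, 1, 0],
 [0, 1, 0, 0]]
  V a = (-3, -3, -5, 3)
Solving gives a = (-3, 3, -2, 0).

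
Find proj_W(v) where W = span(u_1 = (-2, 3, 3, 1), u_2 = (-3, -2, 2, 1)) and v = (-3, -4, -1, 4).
proj_W(v) = (-194/73, -1613/365, 55/73, 249/365)

Set up U = [u_1 | ... | u_2] ∈ R^(4×2). The projector onto W = col(U) is P = U (U^T U)^(-1) U^T.
Compute U^T U =
  [23, 7]
  [7, 18],
and U^T v = (-5, 19).
Solve U^T U · c = U^T v for the coefficients: c = (-223/365, 472/365). The projection is proj_W(v) = U c.
Check: (v - proj_W(v)) · u_1 = 0  (should be 0).
Check: (v - proj_W(v)) · u_2 = 0  (should be 0).
Result: proj_W(v) = (-194/73, -1613/365, 55/73, 249/365).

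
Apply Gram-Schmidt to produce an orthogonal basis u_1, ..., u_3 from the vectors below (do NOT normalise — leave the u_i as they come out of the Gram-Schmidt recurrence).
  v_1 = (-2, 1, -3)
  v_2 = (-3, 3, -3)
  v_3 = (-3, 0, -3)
Orthogonal basis:
  u_1 = (-2, 1, -3)
  u_2 = (-3/7, 12/7, 6/7)
  u_3 = (-1, -1/2, 1/2)

Apply the Gram-Schmidt recurrence
  u_1 = v_1
  u_i = v_i − Σ_{j<i} ((v_i · u_j) / (u_j · u_j)) · u_j.

Step by step this gives:
  u_1 = (-2, 1, -3)
  u_2 = (-3/7, 12/7, 6/7)
  u_3 = (-1, -1/2, 1/2)

Orthogonality check:
  u_2 · u_1 = 0 (should be 0)
  u_3 · u_1 = 0 (should be 0)
  u_3 · u_2 = 0 (should be 0)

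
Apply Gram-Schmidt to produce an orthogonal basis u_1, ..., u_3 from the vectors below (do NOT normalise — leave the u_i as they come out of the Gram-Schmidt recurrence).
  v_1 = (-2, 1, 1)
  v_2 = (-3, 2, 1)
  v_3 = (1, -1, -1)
Orthogonal basis:
  u_1 = (-2, 1, 1)
  u_2 = (0, 1/2, -1/2)
  u_3 = (-1/3, -1/3, -1/3)

Apply the Gram-Schmidt recurrence
  u_1 = v_1
  u_i = v_i − Σ_{j<i} ((v_i · u_j) / (u_j · u_j)) · u_j.

Step by step this gives:
  u_1 = (-2, 1, 1)
  u_2 = (0, 1/2, -1/2)
  u_3 = (-1/3, -1/3, -1/3)

Orthogonality check:
  u_2 · u_1 = 0 (should be 0)
  u_3 · u_1 = 0 (should be 0)
  u_3 · u_2 = 0 (should be 0)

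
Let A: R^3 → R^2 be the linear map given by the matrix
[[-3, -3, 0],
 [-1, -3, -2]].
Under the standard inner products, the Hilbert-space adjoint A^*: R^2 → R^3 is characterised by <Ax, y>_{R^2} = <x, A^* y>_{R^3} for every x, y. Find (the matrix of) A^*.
A^* = A^T =
[[-3, -1],
 [-3, -3],
 [0, -2]]

For real matrices with standard dot products, the defining identity <Ax, y> = <x, A^* y> gives (Ax)^T y = x^T (A^*) y, i.e. x^T A^T y = x^T (A^*) y. Since this holds for all x, y, we must have A^* = A^T. Therefore
A^* =
[[-3, -1],
 [-3, -3],
 [0, -2]].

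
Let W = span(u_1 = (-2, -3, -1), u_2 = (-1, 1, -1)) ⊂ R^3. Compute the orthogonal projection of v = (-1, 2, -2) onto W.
proj_W(v) = (-29/21, 44/21, -32/21)

Set up U = [u_1 | ... | u_2] ∈ R^(3×2). The projector onto W = col(U) is P = U (U^T U)^(-1) U^T.
Compute U^T U =
  [14, 0]
  [0, 3],
and U^T v = (-2, 5).
Solve U^T U · c = U^T v for the coefficients: c = (-1/7, 5/3). The projection is proj_W(v) = U c.
Check: (v - proj_W(v)) · u_1 = 0  (should be 0).
Check: (v - proj_W(v)) · u_2 = 0  (should be 0).
Result: proj_W(v) = (-29/21, 44/21, -32/21).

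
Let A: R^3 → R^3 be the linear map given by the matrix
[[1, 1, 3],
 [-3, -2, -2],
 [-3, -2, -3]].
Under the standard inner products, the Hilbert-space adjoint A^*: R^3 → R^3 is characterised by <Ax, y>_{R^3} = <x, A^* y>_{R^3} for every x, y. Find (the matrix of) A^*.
A^* = A^T =
[[1, -3, -3],
 [1, -2, -2],
 [3, -2, -3]]

For real matrices with standard dot products, the defining identity <Ax, y> = <x, A^* y> gives (Ax)^T y = x^T (A^*) y, i.e. x^T A^T y = x^T (A^*) y. Since this holds for all x, y, we must have A^* = A^T. Therefore
A^* =
[[1, -3, -3],
 [1, -2, -2],
 [3, -2, -3]].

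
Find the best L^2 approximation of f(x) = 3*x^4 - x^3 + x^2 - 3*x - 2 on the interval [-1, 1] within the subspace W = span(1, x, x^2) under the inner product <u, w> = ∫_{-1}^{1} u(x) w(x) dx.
g(x) = 25*x^2/7 - 18*x/5 - 79/35

The best approximation g ∈ W is the orthogonal projection of f onto W. Writing g = a_0 + a_1 x + a_2 x^2, the coefficients solve the normal equations G · a = b where
  G_{ij} = <φ_i, φ_j> and b_i = <f, φ_i>, with φ_0 = 1, φ_1 = x, φ_2 = x^2.
G =
  [2, 0, 2/3]
  [0, 2/3, 0]
  [2/3, 0, 2/5],
b = (-32/15, -12/5, -8/105).
Solving gives a_0 = -79/35, a_1 = -18/5, a_2 = 25/7, so
  g(x) = 25*x^2/7 - 18*x/5 - 79/35.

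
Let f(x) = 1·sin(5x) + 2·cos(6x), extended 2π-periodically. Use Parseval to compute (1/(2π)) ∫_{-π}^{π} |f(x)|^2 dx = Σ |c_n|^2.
Σ |c_n|^2 = 5/2

Expand |f|^2 and use orthogonality of {sin(nx), cos(mx)} on [-π, π]:
  ∫_{-π}^{π} sin(nx)^2 dx = π, ∫ cos(mx)^2 dx = π, and cross terms integrate to 0.
So ∫_{-π}^{π} f(x)^2 dx = 1^2 · π + 2^2 · π = (1 + 4)π.
Divide by 2π: (1 + 4)/2 = 5/2.
By Parseval, this equals Σ |c_n|^2.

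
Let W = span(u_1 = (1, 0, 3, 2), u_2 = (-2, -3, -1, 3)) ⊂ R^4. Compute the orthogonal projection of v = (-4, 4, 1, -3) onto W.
proj_W(v) = (77/107, 189/107, -84/107, -287/107)

Set up U = [u_1 | ... | u_2] ∈ R^(4×2). The projector onto W = col(U) is P = U (U^T U)^(-1) U^T.
Compute U^T U =
  [14, 1]
  [1, 23],
and U^T v = (-7, -14).
Solve U^T U · c = U^T v for the coefficients: c = (-49/107, -63/107). The projection is proj_W(v) = U c.
Check: (v - proj_W(v)) · u_1 = 0  (should be 0).
Check: (v - proj_W(v)) · u_2 = 0  (should be 0).
Result: proj_W(v) = (77/107, 189/107, -84/107, -287/107).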